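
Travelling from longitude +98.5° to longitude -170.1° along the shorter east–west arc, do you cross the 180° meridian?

Yes

Naïve |-170.1 − 98.5| = 268.6° > 180°, so the shorter arc goes the other way round — across 180°.
Signed shortest Δλ = ((-170.1 − 98.5 + 180) mod 360) − 180 = 91.4°.
Going east by 91.4° from +98.5° passes through 180° before reaching -170.1°.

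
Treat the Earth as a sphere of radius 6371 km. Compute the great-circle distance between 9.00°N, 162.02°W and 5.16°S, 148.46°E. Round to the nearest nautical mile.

3083 nmi

Δλ = 148.46 − -162.02 = 310.48°; wrapped into (−180°, 180°]: -49.52°.
Δφ = -5.16 − 9.00 = -14.16°.
a = sin²(Δφ/2) + cos φ₁ · cos φ₂ · sin²(Δλ/2) = 0.187739.
c = 2·atan2(√a, √(1−a)) = 0.89628 rad → d = 6371·c ≈ 5710.18 km ≈ 3083.25 nmi.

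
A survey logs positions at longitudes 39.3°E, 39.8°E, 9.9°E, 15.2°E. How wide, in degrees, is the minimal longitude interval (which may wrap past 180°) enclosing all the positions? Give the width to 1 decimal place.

29.9°

Sort the longitudes: +9.9°, +15.2°, +39.3°, +39.8°.
Eastward gaps between consecutive values (wrapping around): 5.3°, 24.1°, 0.5°, 330.1°.
Largest gap = 330.1° ⇒ minimal covering band is its complement: 360° − 330.1° = 29.9°.
Band runs from +9.9° eastward to +39.8°.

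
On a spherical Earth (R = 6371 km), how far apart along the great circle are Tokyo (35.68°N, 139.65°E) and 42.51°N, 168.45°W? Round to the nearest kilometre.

4472 km

Δλ = -168.45 − 139.65 = -308.10°; wrapped into (−180°, 180°]: 51.90°.
Δφ = 42.51 − 35.68 = 6.83°.
a = sin²(Δφ/2) + cos φ₁ · cos φ₂ · sin²(Δλ/2) = 0.118205.
c = 2·atan2(√a, √(1−a)) = 0.70194 rad → d = 6371·c ≈ 4472.07 km.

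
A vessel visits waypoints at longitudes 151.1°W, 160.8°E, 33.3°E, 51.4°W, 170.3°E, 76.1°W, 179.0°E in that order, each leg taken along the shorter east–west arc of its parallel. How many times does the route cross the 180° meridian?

Leg 1: -151.1° → +160.8°, shortest Δλ = -48.1° (west) — crosses 180°.
Leg 2: +160.8° → +33.3°, shortest Δλ = -127.5° (west) — does not cross 180°.
Leg 3: +33.3° → -51.4°, shortest Δλ = -84.7° (west) — does not cross 180°.
Leg 4: -51.4° → +170.3°, shortest Δλ = -138.3° (west) — crosses 180°.
Leg 5: +170.3° → -76.1°, shortest Δλ = 113.6° (east) — crosses 180°.
Leg 6: -76.1° → +179.0°, shortest Δλ = -104.9° (west) — crosses 180°.
Total crossings: 4.

4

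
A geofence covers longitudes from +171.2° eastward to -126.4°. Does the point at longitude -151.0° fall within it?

Band width going east from +171.2° to -126.4°: ((-126.4 − 171.2) mod 360) = 62.4°.
Offset of -151.0° east of the west edge: ((-151.0 − 171.2) mod 360) = 37.8°.
37.8° ≤ 62.4° ⇒ inside.

Yes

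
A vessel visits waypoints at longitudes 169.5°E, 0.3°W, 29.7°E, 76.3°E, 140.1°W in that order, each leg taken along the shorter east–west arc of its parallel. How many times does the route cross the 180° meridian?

1

Leg 1: +169.5° → -0.3°, shortest Δλ = -169.8° (west) — does not cross 180°.
Leg 2: -0.3° → +29.7°, shortest Δλ = 30.0° (east) — does not cross 180°.
Leg 3: +29.7° → +76.3°, shortest Δλ = 46.6° (east) — does not cross 180°.
Leg 4: +76.3° → -140.1°, shortest Δλ = 143.6° (east) — crosses 180°.
Total crossings: 1.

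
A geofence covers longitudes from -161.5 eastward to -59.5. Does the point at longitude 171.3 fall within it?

Band width going east from -161.5° to -59.5°: ((-59.5 − -161.5) mod 360) = 102.0°.
Offset of +171.3° east of the west edge: ((171.3 − -161.5) mod 360) = 332.8°.
332.8° > 102.0° ⇒ outside.

No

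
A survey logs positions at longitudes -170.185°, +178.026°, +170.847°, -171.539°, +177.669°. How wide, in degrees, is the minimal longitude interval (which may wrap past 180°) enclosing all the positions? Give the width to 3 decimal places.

Sort the longitudes: -171.539°, -170.185°, +170.847°, +177.669°, +178.026°.
Eastward gaps between consecutive values (wrapping around): 1.354°, 341.032°, 6.822°, 0.357°, 10.435°.
Largest gap = 341.032° ⇒ minimal covering band is its complement: 360° − 341.032° = 18.968°.
Band runs from +170.847° eastward to -170.185°, crossing the antimeridian.

18.968°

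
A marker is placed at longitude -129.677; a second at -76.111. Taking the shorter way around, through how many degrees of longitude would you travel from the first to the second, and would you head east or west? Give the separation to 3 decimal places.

53.566° east

Raw difference: -76.111 − -129.677 = 53.566°.
Normalise into (−180°, 180°]: 53.566° stays 53.566°.
Positive ⇒ the second point lies to the east; separation 53.566°.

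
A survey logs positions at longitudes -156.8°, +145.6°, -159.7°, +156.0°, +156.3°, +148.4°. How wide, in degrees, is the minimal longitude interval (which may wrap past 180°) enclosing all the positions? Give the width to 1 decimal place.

57.6°

Sort the longitudes: -159.7°, -156.8°, +145.6°, +148.4°, +156.0°, +156.3°.
Eastward gaps between consecutive values (wrapping around): 2.9°, 302.4°, 2.8°, 7.6°, 0.3°, 44.0°.
Largest gap = 302.4° ⇒ minimal covering band is its complement: 360° − 302.4° = 57.6°.
Band runs from +145.6° eastward to -156.8°, crossing the antimeridian.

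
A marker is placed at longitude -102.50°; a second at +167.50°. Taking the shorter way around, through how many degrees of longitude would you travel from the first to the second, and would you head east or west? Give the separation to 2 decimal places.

Raw difference: 167.50 − -102.50 = 270.0°.
Normalise into (−180°, 180°]: 270.0° − 360° = -90.0°.
Negative ⇒ the second point lies to the west; separation 90.00°.

90.00° west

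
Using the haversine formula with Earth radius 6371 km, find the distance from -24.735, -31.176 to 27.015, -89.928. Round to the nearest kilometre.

Δλ = -89.928 − -31.176 = -58.752°.
Δφ = 27.015 − -24.735 = 51.750°.
a = sin²(Δφ/2) + cos φ₁ · cos φ₂ · sin²(Δλ/2) = 0.385158.
c = 2·atan2(√a, √(1−a)) = 1.33904 rad → d = 6371·c ≈ 8531.04 km.

8531 km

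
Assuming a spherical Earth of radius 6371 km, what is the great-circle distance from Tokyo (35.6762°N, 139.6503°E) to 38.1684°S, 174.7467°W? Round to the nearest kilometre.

Δλ = -174.7467 − 139.6503 = -314.3970°; wrapped into (−180°, 180°]: 45.6030°.
Δφ = -38.1684 − 35.6762 = -73.8446°.
a = sin²(Δφ/2) + cos φ₁ · cos φ₂ · sin²(Δλ/2) = 0.456795.
c = 2·atan2(√a, √(1−a)) = 1.48428 rad → d = 6371·c ≈ 9456.34 km.

9456 km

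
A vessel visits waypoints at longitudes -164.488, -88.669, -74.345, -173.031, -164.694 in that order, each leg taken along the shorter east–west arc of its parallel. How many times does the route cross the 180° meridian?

Leg 1: -164.488° → -88.669°, shortest Δλ = 75.819° (east) — does not cross 180°.
Leg 2: -88.669° → -74.345°, shortest Δλ = 14.324° (east) — does not cross 180°.
Leg 3: -74.345° → -173.031°, shortest Δλ = -98.686° (west) — does not cross 180°.
Leg 4: -173.031° → -164.694°, shortest Δλ = 8.337° (east) — does not cross 180°.
Total crossings: 0.

0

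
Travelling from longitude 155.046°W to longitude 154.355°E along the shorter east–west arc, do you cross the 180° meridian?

Yes

Naïve |154.355 − -155.046| = 309.401° > 180°, so the shorter arc goes the other way round — across 180°.
Signed shortest Δλ = ((154.355 − -155.046 + 180) mod 360) − 180 = -50.599°.
Going west by 50.599° from -155.046° passes through 180° before reaching +154.355°.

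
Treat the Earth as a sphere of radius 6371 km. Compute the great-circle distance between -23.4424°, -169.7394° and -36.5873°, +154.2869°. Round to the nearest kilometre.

Δλ = 154.2869 − -169.7394 = 324.0263°; wrapped into (−180°, 180°]: -35.9737°.
Δφ = -36.5873 − -23.4424 = -13.1449°.
a = sin²(Δφ/2) + cos φ₁ · cos φ₂ · sin²(Δλ/2) = 0.083348.
c = 2·atan2(√a, √(1−a)) = 0.58574 rad → d = 6371·c ≈ 3731.74 km.

3732 km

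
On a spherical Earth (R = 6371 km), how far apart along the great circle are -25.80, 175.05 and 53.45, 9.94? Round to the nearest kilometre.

Δλ = 9.94 − 175.05 = -165.11°.
Δφ = 53.45 − -25.80 = 79.25°.
a = sin²(Δφ/2) + cos φ₁ · cos φ₂ · sin²(Δλ/2) = 0.933898.
c = 2·atan2(√a, √(1−a)) = 2.62154 rad → d = 6371·c ≈ 16701.86 km.

16702 km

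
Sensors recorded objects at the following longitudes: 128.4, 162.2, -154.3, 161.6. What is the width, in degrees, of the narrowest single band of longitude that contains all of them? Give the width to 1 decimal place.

Sort the longitudes: -154.3°, +128.4°, +161.6°, +162.2°.
Eastward gaps between consecutive values (wrapping around): 282.7°, 33.2°, 0.6°, 43.5°.
Largest gap = 282.7° ⇒ minimal covering band is its complement: 360° − 282.7° = 77.3°.
Band runs from +128.4° eastward to -154.3°, crossing the antimeridian.

77.3°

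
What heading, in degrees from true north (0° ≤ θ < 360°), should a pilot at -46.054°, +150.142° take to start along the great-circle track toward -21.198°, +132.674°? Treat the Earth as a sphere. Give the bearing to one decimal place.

Δλ = 132.674 − 150.142 = -17.468°.
θ = atan2( sin Δλ · cos φ₂ , cos φ₁ · sin φ₂ − sin φ₁ · cos φ₂ · cos Δλ )
  = atan2(-0.27986, 0.38938) = -35.706° → normalised to [0°, 360°): 324.294°.

324.3°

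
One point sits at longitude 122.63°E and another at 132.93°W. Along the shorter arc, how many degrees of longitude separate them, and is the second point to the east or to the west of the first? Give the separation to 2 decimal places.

104.44° east

Raw difference: -132.93 − 122.63 = -255.56°.
Normalise into (−180°, 180°]: -255.56° + 360° = 104.44°.
Positive ⇒ the second point lies to the east; separation 104.44°.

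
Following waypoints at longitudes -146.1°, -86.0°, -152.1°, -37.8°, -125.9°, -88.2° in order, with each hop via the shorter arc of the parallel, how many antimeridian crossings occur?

0

Leg 1: -146.1° → -86.0°, shortest Δλ = 60.1° (east) — does not cross 180°.
Leg 2: -86.0° → -152.1°, shortest Δλ = -66.1° (west) — does not cross 180°.
Leg 3: -152.1° → -37.8°, shortest Δλ = 114.3° (east) — does not cross 180°.
Leg 4: -37.8° → -125.9°, shortest Δλ = -88.1° (west) — does not cross 180°.
Leg 5: -125.9° → -88.2°, shortest Δλ = 37.7° (east) — does not cross 180°.
Total crossings: 0.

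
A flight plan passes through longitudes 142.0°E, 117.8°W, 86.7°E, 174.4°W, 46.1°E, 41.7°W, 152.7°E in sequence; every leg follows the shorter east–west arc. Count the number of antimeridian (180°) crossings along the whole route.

Leg 1: +142.0° → -117.8°, shortest Δλ = 100.2° (east) — crosses 180°.
Leg 2: -117.8° → +86.7°, shortest Δλ = -155.5° (west) — crosses 180°.
Leg 3: +86.7° → -174.4°, shortest Δλ = 98.9° (east) — crosses 180°.
Leg 4: -174.4° → +46.1°, shortest Δλ = -139.5° (west) — crosses 180°.
Leg 5: +46.1° → -41.7°, shortest Δλ = -87.8° (west) — does not cross 180°.
Leg 6: -41.7° → +152.7°, shortest Δλ = -165.6° (west) — crosses 180°.
Total crossings: 5.

5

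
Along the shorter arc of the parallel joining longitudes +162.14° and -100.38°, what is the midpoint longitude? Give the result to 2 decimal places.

-149.12°

Signed shortest Δλ from +162.14° to -100.38° is +97.48°.
Midpoint longitude = +162.14° + (+97.48°)/2 = +162.14° + 48.74° = +210.88°.
Normalise into (−180°, 180°]: -149.12°.
(The naïve average (+162.14 + -100.38)/2 = 30.88° is on the wrong side of the globe.)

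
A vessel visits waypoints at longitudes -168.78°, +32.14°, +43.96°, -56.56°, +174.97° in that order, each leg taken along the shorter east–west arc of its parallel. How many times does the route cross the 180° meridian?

2

Leg 1: -168.78° → +32.14°, shortest Δλ = -159.08° (west) — crosses 180°.
Leg 2: +32.14° → +43.96°, shortest Δλ = 11.82° (east) — does not cross 180°.
Leg 3: +43.96° → -56.56°, shortest Δλ = -100.52° (west) — does not cross 180°.
Leg 4: -56.56° → +174.97°, shortest Δλ = -128.47° (west) — crosses 180°.
Total crossings: 2.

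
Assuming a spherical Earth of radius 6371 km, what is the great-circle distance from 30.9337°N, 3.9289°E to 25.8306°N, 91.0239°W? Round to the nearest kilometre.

Δλ = -91.0239 − 3.9289 = -94.9528°.
Δφ = 25.8306 − 30.9337 = -5.1031°.
a = sin²(Δφ/2) + cos φ₁ · cos φ₂ · sin²(Δλ/2) = 0.421340.
c = 2·atan2(√a, √(1−a)) = 1.41282 rad → d = 6371·c ≈ 9001.08 km.

9001 km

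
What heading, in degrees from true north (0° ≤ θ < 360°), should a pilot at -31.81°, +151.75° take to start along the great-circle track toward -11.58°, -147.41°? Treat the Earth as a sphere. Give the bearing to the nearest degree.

Δλ = -147.41 − 151.75 = -299.16°; wrapped into (−180°, 180°]: 60.84°.
θ = atan2( sin Δλ · cos φ₂ , cos φ₁ · sin φ₂ − sin φ₁ · cos φ₂ · cos Δλ )
  = atan2(0.85549, 0.08102) = 84.590° → normalised to [0°, 360°): 84.590°.

85°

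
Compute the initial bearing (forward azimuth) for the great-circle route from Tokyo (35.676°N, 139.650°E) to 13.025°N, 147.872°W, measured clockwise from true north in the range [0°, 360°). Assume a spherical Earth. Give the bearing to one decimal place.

Δλ = -147.872 − 139.650 = -287.522°; wrapped into (−180°, 180°]: 72.478°.
θ = atan2( sin Δλ · cos φ₂ , cos φ₁ · sin φ₂ − sin φ₁ · cos φ₂ · cos Δλ )
  = atan2(0.92907, 0.01201) = 89.259° → normalised to [0°, 360°): 89.259°.

89.3°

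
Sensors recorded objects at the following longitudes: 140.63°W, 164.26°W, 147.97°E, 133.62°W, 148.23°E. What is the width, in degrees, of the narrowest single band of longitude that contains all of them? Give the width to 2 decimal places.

Sort the longitudes: -164.26°, -140.63°, -133.62°, +147.97°, +148.23°.
Eastward gaps between consecutive values (wrapping around): 23.63°, 7.01°, 281.59°, 0.26°, 47.51°.
Largest gap = 281.59° ⇒ minimal covering band is its complement: 360° − 281.59° = 78.41°.
Band runs from +147.97° eastward to -133.62°, crossing the antimeridian.

78.41°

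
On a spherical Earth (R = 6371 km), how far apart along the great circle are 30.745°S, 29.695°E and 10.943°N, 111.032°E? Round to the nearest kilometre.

9816 km

Δλ = 111.032 − 29.695 = 81.337°.
Δφ = 10.943 − -30.745 = 41.688°.
a = sin²(Δφ/2) + cos φ₁ · cos φ₂ · sin²(Δλ/2) = 0.484974.
c = 2·atan2(√a, √(1−a)) = 1.54074 rad → d = 6371·c ≈ 9816.05 km.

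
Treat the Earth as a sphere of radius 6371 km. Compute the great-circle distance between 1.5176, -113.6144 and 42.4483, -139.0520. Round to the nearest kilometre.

5209 km

Δλ = -139.0520 − -113.6144 = -25.4376°.
Δφ = 42.4483 − 1.5176 = 40.9307°.
a = sin²(Δφ/2) + cos φ₁ · cos φ₂ · sin²(Δλ/2) = 0.158004.
c = 2·atan2(√a, √(1−a)) = 0.81758 rad → d = 6371·c ≈ 5208.77 km.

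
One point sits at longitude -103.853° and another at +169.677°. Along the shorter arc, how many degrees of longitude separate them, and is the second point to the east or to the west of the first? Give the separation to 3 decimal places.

Raw difference: 169.677 − -103.853 = 273.53°.
Normalise into (−180°, 180°]: 273.53° − 360° = -86.47°.
Negative ⇒ the second point lies to the west; separation 86.470°.

86.470° west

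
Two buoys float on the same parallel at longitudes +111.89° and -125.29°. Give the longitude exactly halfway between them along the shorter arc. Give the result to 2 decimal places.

+173.30°

Signed shortest Δλ from +111.89° to -125.29° is +122.82°.
Midpoint longitude = +111.89° + (+122.82°)/2 = +111.89° + 61.41° = +173.30°.
(The naïve average (+111.89 + -125.29)/2 = -6.7° is on the wrong side of the globe.)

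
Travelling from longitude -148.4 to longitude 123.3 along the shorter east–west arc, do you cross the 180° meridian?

Yes

Naïve |123.3 − -148.4| = 271.7° > 180°, so the shorter arc goes the other way round — across 180°.
Signed shortest Δλ = ((123.3 − -148.4 + 180) mod 360) − 180 = -88.3°.
Going west by 88.3° from -148.4° passes through 180° before reaching +123.3°.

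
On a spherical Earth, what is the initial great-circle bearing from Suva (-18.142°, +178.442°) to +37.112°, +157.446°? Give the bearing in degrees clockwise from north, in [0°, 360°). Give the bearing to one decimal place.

340.5°

Δλ = 157.446 − 178.442 = -20.996°.
θ = atan2( sin Δλ · cos φ₂ , cos φ₁ · sin φ₂ − sin φ₁ · cos φ₂ · cos Δλ )
  = atan2(-0.28573, 0.80520) = -19.538° → normalised to [0°, 360°): 340.462°.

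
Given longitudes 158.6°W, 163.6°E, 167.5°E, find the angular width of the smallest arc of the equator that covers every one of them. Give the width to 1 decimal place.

Sort the longitudes: -158.6°, +163.6°, +167.5°.
Eastward gaps between consecutive values (wrapping around): 322.2°, 3.9°, 33.9°.
Largest gap = 322.2° ⇒ minimal covering band is its complement: 360° − 322.2° = 37.8°.
Band runs from +163.6° eastward to -158.6°, crossing the antimeridian.

37.8°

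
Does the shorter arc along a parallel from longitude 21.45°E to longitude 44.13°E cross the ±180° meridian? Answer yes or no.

Signed shortest Δλ = ((44.13 − 21.45 + 180) mod 360) − 180 = 22.68°.
Going east by 22.68° from +21.45° reaches +44.13° without touching 180°.

No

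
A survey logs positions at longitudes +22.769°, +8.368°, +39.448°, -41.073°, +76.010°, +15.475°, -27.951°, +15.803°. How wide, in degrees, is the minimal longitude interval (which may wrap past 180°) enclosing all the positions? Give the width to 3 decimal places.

117.083°

Sort the longitudes: -41.073°, -27.951°, +8.368°, +15.475°, +15.803°, +22.769°, +39.448°, +76.010°.
Eastward gaps between consecutive values (wrapping around): 13.122°, 36.319°, 7.107°, 0.328°, 6.966°, 16.679°, 36.562°, 242.917°.
Largest gap = 242.917° ⇒ minimal covering band is its complement: 360° − 242.917° = 117.083°.
Band runs from -41.073° eastward to +76.010°.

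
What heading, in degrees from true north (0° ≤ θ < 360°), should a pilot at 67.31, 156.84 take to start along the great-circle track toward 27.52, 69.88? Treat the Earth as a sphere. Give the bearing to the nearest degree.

279°

Δλ = 69.88 − 156.84 = -86.96°.
θ = atan2( sin Δλ · cos φ₂ , cos φ₁ · sin φ₂ − sin φ₁ · cos φ₂ · cos Δλ )
  = atan2(-0.88560, 0.13484) = -81.342° → normalised to [0°, 360°): 278.658°.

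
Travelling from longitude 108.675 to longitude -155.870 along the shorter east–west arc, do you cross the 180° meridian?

Naïve |-155.870 − 108.675| = 264.545° > 180°, so the shorter arc goes the other way round — across 180°.
Signed shortest Δλ = ((-155.870 − 108.675 + 180) mod 360) − 180 = 95.455°.
Going east by 95.455° from +108.675° passes through 180° before reaching -155.870°.

Yes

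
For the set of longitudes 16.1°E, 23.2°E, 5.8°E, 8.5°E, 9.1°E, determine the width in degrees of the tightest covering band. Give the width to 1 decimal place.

Sort the longitudes: +5.8°, +8.5°, +9.1°, +16.1°, +23.2°.
Eastward gaps between consecutive values (wrapping around): 2.7°, 0.6°, 7.0°, 7.1°, 342.6°.
Largest gap = 342.6° ⇒ minimal covering band is its complement: 360° − 342.6° = 17.4°.
Band runs from +5.8° eastward to +23.2°.

17.4°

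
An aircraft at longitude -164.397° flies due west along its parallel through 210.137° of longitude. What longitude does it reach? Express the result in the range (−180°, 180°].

Start at -164.397°; shift −210.137° → -374.534°.
-374.534° lies outside (−180°, 180°]; add 360° → -14.534°.

-14.534°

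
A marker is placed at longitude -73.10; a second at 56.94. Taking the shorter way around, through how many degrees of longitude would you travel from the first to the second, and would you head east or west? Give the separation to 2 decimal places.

130.04° east

Raw difference: 56.94 − -73.10 = 130.04°.
Normalise into (−180°, 180°]: 130.04° stays 130.04°.
Positive ⇒ the second point lies to the east; separation 130.04°.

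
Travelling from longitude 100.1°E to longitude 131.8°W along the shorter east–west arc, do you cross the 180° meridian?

Naïve |-131.8 − 100.1| = 231.9° > 180°, so the shorter arc goes the other way round — across 180°.
Signed shortest Δλ = ((-131.8 − 100.1 + 180) mod 360) − 180 = 128.1°.
Going east by 128.1° from +100.1° passes through 180° before reaching -131.8°.

Yes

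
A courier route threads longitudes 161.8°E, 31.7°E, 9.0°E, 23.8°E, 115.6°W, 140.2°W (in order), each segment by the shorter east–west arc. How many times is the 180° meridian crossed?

Leg 1: +161.8° → +31.7°, shortest Δλ = -130.1° (west) — does not cross 180°.
Leg 2: +31.7° → +9.0°, shortest Δλ = -22.7° (west) — does not cross 180°.
Leg 3: +9.0° → +23.8°, shortest Δλ = 14.8° (east) — does not cross 180°.
Leg 4: +23.8° → -115.6°, shortest Δλ = -139.4° (west) — does not cross 180°.
Leg 5: -115.6° → -140.2°, shortest Δλ = -24.6° (west) — does not cross 180°.
Total crossings: 0.

0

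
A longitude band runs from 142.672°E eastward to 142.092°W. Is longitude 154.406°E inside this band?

Yes

Band width going east from +142.672° to -142.092°: ((-142.092 − 142.672) mod 360) = 75.236°.
Offset of +154.406° east of the west edge: ((154.406 − 142.672) mod 360) = 11.734°.
11.734° ≤ 75.236° ⇒ inside.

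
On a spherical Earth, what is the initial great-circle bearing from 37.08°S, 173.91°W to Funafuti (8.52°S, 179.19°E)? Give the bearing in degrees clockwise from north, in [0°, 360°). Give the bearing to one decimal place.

345.9°

Δλ = 179.19 − -173.91 = 353.10°; wrapped into (−180°, 180°]: -6.90°.
θ = atan2( sin Δλ · cos φ₂ , cos φ₁ · sin φ₂ − sin φ₁ · cos φ₂ · cos Δλ )
  = atan2(-0.11881, 0.47376) = -14.078° → normalised to [0°, 360°): 345.922°.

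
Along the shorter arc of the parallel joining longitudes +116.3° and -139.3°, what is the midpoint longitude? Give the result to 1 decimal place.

+168.5°

Signed shortest Δλ from +116.3° to -139.3° is +104.4°.
Midpoint longitude = +116.3° + (+104.4°)/2 = +116.3° + 52.2° = +168.5°.
(The naïve average (+116.3 + -139.3)/2 = -11.5° is on the wrong side of the globe.)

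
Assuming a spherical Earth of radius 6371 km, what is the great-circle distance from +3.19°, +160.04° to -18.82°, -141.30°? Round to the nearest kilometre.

6864 km

Δλ = -141.30 − 160.04 = -301.34°; wrapped into (−180°, 180°]: 58.66°.
Δφ = -18.82 − 3.19 = -22.01°.
a = sin²(Δφ/2) + cos φ₁ · cos φ₂ · sin²(Δλ/2) = 0.263203.
c = 2·atan2(√a, √(1−a)) = 1.07743 rad → d = 6371·c ≈ 6864.30 km.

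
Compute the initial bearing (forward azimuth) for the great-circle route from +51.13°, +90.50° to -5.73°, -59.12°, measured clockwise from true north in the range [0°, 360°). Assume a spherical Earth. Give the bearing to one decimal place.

320.3°

Δλ = -59.12 − 90.50 = -149.62°.
θ = atan2( sin Δλ · cos φ₂ , cos φ₁ · sin φ₂ − sin φ₁ · cos φ₂ · cos Δλ )
  = atan2(-0.50321, 0.60565) = -39.721° → normalised to [0°, 360°): 320.279°.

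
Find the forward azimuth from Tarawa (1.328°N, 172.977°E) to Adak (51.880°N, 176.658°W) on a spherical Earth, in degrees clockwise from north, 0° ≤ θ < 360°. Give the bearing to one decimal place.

8.2°

Δλ = -176.658 − 172.977 = -349.635°; wrapped into (−180°, 180°]: 10.365°.
θ = atan2( sin Δλ · cos φ₂ , cos φ₁ · sin φ₂ − sin φ₁ · cos φ₂ · cos Δλ )
  = atan2(0.11107, 0.77244) = 8.182° → normalised to [0°, 360°): 8.182°.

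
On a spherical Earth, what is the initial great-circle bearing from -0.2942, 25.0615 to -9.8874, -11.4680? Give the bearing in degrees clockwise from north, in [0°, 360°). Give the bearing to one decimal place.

254.0°

Δλ = -11.4680 − 25.0615 = -36.5295°.
θ = atan2( sin Δλ · cos φ₂ , cos φ₁ · sin φ₂ − sin φ₁ · cos φ₂ · cos Δλ )
  = atan2(-0.58640, -0.16765) = -105.955° → normalised to [0°, 360°): 254.045°.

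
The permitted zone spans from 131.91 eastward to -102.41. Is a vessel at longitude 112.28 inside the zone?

Band width going east from +131.91° to -102.41°: ((-102.41 − 131.91) mod 360) = 125.68°.
Offset of +112.28° east of the west edge: ((112.28 − 131.91) mod 360) = 340.37°.
340.37° > 125.68° ⇒ outside.

No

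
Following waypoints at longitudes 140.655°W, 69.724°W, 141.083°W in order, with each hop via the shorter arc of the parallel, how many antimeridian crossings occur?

Leg 1: -140.655° → -69.724°, shortest Δλ = 70.931° (east) — does not cross 180°.
Leg 2: -69.724° → -141.083°, shortest Δλ = -71.359° (west) — does not cross 180°.
Total crossings: 0.

0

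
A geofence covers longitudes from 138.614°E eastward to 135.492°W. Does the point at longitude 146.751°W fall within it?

Band width going east from +138.614° to -135.492°: ((-135.492 − 138.614) mod 360) = 85.894°.
Offset of -146.751° east of the west edge: ((-146.751 − 138.614) mod 360) = 74.635°.
74.635° ≤ 85.894° ⇒ inside.

Yes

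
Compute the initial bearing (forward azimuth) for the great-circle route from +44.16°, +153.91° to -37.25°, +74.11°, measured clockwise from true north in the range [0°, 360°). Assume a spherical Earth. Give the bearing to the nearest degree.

236°

Δλ = 74.11 − 153.91 = -79.80°.
θ = atan2( sin Δλ · cos φ₂ , cos φ₁ · sin φ₂ − sin φ₁ · cos φ₂ · cos Δλ )
  = atan2(-0.78342, -0.53244) = -124.201° → normalised to [0°, 360°): 235.799°.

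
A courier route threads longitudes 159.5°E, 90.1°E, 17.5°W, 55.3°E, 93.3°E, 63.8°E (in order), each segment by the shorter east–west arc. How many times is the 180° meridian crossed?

Leg 1: +159.5° → +90.1°, shortest Δλ = -69.4° (west) — does not cross 180°.
Leg 2: +90.1° → -17.5°, shortest Δλ = -107.6° (west) — does not cross 180°.
Leg 3: -17.5° → +55.3°, shortest Δλ = 72.8° (east) — does not cross 180°.
Leg 4: +55.3° → +93.3°, shortest Δλ = 38.0° (east) — does not cross 180°.
Leg 5: +93.3° → +63.8°, shortest Δλ = -29.5° (west) — does not cross 180°.
Total crossings: 0.

0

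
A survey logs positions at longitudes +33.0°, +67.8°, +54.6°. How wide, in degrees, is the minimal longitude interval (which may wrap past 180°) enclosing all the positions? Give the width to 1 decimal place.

34.8°

Sort the longitudes: +33.0°, +54.6°, +67.8°.
Eastward gaps between consecutive values (wrapping around): 21.6°, 13.2°, 325.2°.
Largest gap = 325.2° ⇒ minimal covering band is its complement: 360° − 325.2° = 34.8°.
Band runs from +33.0° eastward to +67.8°.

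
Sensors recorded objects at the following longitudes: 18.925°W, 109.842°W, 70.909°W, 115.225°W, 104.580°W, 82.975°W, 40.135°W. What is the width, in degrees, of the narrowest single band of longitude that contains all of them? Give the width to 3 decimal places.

96.300°

Sort the longitudes: -115.225°, -109.842°, -104.580°, -82.975°, -70.909°, -40.135°, -18.925°.
Eastward gaps between consecutive values (wrapping around): 5.383°, 5.262°, 21.605°, 12.066°, 30.774°, 21.210°, 263.700°.
Largest gap = 263.700° ⇒ minimal covering band is its complement: 360° − 263.700° = 96.300°.
Band runs from -115.225° eastward to -18.925°.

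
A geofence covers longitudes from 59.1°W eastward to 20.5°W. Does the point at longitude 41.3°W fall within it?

Yes

Band width going east from -59.1° to -20.5°: ((-20.5 − -59.1) mod 360) = 38.6°.
Offset of -41.3° east of the west edge: ((-41.3 − -59.1) mod 360) = 17.8°.
17.8° ≤ 38.6° ⇒ inside.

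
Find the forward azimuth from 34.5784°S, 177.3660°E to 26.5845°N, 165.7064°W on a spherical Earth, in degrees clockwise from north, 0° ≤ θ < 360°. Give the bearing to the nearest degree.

17°

Δλ = -165.7064 − 177.3660 = -343.0724°; wrapped into (−180°, 180°]: 16.9276°.
θ = atan2( sin Δλ · cos φ₂ , cos φ₁ · sin φ₂ − sin φ₁ · cos φ₂ · cos Δλ )
  = atan2(0.26038, 0.85400) = 16.956° → normalised to [0°, 360°): 16.956°.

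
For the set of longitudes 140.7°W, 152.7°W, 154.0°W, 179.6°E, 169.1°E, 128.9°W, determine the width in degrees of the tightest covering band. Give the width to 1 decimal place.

62.0°

Sort the longitudes: -154.0°, -152.7°, -140.7°, -128.9°, +169.1°, +179.6°.
Eastward gaps between consecutive values (wrapping around): 1.3°, 12.0°, 11.8°, 298.0°, 10.5°, 26.4°.
Largest gap = 298.0° ⇒ minimal covering band is its complement: 360° − 298.0° = 62.0°.
Band runs from +169.1° eastward to -128.9°, crossing the antimeridian.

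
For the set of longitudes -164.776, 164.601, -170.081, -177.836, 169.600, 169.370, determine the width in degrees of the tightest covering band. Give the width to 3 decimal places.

30.623°

Sort the longitudes: -177.836°, -170.081°, -164.776°, +164.601°, +169.370°, +169.600°.
Eastward gaps between consecutive values (wrapping around): 7.755°, 5.305°, 329.377°, 4.769°, 0.230°, 12.564°.
Largest gap = 329.377° ⇒ minimal covering band is its complement: 360° − 329.377° = 30.623°.
Band runs from +164.601° eastward to -164.776°, crossing the antimeridian.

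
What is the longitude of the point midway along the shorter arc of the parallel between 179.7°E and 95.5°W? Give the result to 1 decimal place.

137.9°W

Signed shortest Δλ from +179.7° to -95.5° is +84.8°.
Midpoint longitude = +179.7° + (+84.8°)/2 = +179.7° + 42.4° = +222.1°.
Normalise into (−180°, 180°]: -137.9°.
(The naïve average (+179.7 + -95.5)/2 = 42.1° is on the wrong side of the globe.)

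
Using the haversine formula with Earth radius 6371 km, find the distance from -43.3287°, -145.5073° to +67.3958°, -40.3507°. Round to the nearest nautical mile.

8103 nmi

Δλ = -40.3507 − -145.5073 = 105.1566°.
Δφ = 67.3958 − -43.3287 = 110.7245°.
a = sin²(Δφ/2) + cos φ₁ · cos φ₂ · sin²(Δλ/2) = 0.853287.
c = 2·atan2(√a, √(1−a)) = 2.35544 rad → d = 6371·c ≈ 15006.52 km ≈ 8102.87 nmi.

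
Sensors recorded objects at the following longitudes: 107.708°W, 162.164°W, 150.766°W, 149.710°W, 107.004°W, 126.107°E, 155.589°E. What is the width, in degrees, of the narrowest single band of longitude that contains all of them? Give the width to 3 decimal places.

126.889°

Sort the longitudes: -162.164°, -150.766°, -149.710°, -107.708°, -107.004°, +126.107°, +155.589°.
Eastward gaps between consecutive values (wrapping around): 11.398°, 1.056°, 42.002°, 0.704°, 233.111°, 29.482°, 42.247°.
Largest gap = 233.111° ⇒ minimal covering band is its complement: 360° − 233.111° = 126.889°.
Band runs from +126.107° eastward to -107.004°, crossing the antimeridian.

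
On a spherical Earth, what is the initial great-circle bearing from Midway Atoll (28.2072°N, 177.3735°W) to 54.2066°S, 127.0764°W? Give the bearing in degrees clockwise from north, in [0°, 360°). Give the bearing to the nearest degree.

153°

Δλ = -127.0764 − -177.3735 = 50.2971°.
θ = atan2( sin Δλ · cos φ₂ , cos φ₁ · sin φ₂ − sin φ₁ · cos φ₂ · cos Δλ )
  = atan2(0.44998, -0.89140) = 153.215° → normalised to [0°, 360°): 153.215°.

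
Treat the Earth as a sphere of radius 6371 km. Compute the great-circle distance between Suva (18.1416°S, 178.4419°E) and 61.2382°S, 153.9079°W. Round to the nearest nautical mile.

2841 nmi

Δλ = -153.9079 − 178.4419 = -332.3498°; wrapped into (−180°, 180°]: 27.6502°.
Δφ = -61.2382 − -18.1416 = -43.0966°.
a = sin²(Δφ/2) + cos φ₁ · cos φ₂ · sin²(Δλ/2) = 0.161008.
c = 2·atan2(√a, √(1−a)) = 0.82578 rad → d = 6371·c ≈ 5261.05 km ≈ 2840.74 nmi.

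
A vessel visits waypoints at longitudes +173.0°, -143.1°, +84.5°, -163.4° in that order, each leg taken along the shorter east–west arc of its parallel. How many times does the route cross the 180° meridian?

Leg 1: +173.0° → -143.1°, shortest Δλ = 43.9° (east) — crosses 180°.
Leg 2: -143.1° → +84.5°, shortest Δλ = -132.4° (west) — crosses 180°.
Leg 3: +84.5° → -163.4°, shortest Δλ = 112.1° (east) — crosses 180°.
Total crossings: 3.

3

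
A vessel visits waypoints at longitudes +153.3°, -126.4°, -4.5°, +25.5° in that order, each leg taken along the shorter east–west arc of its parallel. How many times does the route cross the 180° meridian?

Leg 1: +153.3° → -126.4°, shortest Δλ = 80.3° (east) — crosses 180°.
Leg 2: -126.4° → -4.5°, shortest Δλ = 121.9° (east) — does not cross 180°.
Leg 3: -4.5° → +25.5°, shortest Δλ = 30.0° (east) — does not cross 180°.
Total crossings: 1.

1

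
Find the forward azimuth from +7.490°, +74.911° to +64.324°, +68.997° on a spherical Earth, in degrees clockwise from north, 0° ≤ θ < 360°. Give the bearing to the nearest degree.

357°

Δλ = 68.997 − 74.911 = -5.914°.
θ = atan2( sin Δλ · cos φ₂ , cos φ₁ · sin φ₂ − sin φ₁ · cos φ₂ · cos Δλ )
  = atan2(-0.04464, 0.83739) = -3.052° → normalised to [0°, 360°): 356.948°.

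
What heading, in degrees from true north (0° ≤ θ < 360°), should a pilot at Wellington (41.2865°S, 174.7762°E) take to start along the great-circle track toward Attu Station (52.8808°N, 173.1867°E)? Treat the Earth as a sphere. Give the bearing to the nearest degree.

359°

Δλ = 173.1867 − 174.7762 = -1.5895°.
θ = atan2( sin Δλ · cos φ₂ , cos φ₁ · sin φ₂ − sin φ₁ · cos φ₂ · cos Δλ )
  = atan2(-0.01674, 0.99720) = -0.962° → normalised to [0°, 360°): 359.038°.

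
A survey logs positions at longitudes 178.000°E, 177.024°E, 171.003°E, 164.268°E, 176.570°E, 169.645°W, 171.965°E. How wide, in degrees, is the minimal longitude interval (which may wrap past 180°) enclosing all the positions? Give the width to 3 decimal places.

26.087°

Sort the longitudes: -169.645°, +164.268°, +171.003°, +171.965°, +176.570°, +177.024°, +178.000°.
Eastward gaps between consecutive values (wrapping around): 333.913°, 6.735°, 0.962°, 4.605°, 0.454°, 0.976°, 12.355°.
Largest gap = 333.913° ⇒ minimal covering band is its complement: 360° − 333.913° = 26.087°.
Band runs from +164.268° eastward to -169.645°, crossing the antimeridian.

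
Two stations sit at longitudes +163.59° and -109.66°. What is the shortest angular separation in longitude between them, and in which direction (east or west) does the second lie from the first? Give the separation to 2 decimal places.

Raw difference: -109.66 − 163.59 = -273.25°.
Normalise into (−180°, 180°]: -273.25° + 360° = 86.75°.
Positive ⇒ the second point lies to the east; separation 86.75°.

86.75° east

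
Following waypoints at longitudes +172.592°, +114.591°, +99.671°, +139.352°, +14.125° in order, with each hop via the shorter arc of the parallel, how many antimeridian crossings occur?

0

Leg 1: +172.592° → +114.591°, shortest Δλ = -58.001° (west) — does not cross 180°.
Leg 2: +114.591° → +99.671°, shortest Δλ = -14.92° (west) — does not cross 180°.
Leg 3: +99.671° → +139.352°, shortest Δλ = 39.681° (east) — does not cross 180°.
Leg 4: +139.352° → +14.125°, shortest Δλ = -125.227° (west) — does not cross 180°.
Total crossings: 0.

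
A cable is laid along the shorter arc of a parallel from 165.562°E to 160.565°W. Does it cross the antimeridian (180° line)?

Yes

Naïve |-160.565 − 165.562| = 326.127° > 180°, so the shorter arc goes the other way round — across 180°.
Signed shortest Δλ = ((-160.565 − 165.562 + 180) mod 360) − 180 = 33.873°.
Going east by 33.873° from +165.562° passes through 180° before reaching -160.565°.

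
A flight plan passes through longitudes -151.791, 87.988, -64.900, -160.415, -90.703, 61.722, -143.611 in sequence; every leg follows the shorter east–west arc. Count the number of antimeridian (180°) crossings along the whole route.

2

Leg 1: -151.791° → +87.988°, shortest Δλ = -120.221° (west) — crosses 180°.
Leg 2: +87.988° → -64.900°, shortest Δλ = -152.888° (west) — does not cross 180°.
Leg 3: -64.900° → -160.415°, shortest Δλ = -95.515° (west) — does not cross 180°.
Leg 4: -160.415° → -90.703°, shortest Δλ = 69.712° (east) — does not cross 180°.
Leg 5: -90.703° → +61.722°, shortest Δλ = 152.425° (east) — does not cross 180°.
Leg 6: +61.722° → -143.611°, shortest Δλ = 154.667° (east) — crosses 180°.
Total crossings: 2.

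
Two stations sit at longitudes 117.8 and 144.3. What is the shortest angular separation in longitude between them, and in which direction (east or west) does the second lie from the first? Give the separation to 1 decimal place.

Raw difference: 144.3 − 117.8 = 26.5°.
Normalise into (−180°, 180°]: 26.5° stays 26.5°.
Positive ⇒ the second point lies to the east; separation 26.5°.

26.5° east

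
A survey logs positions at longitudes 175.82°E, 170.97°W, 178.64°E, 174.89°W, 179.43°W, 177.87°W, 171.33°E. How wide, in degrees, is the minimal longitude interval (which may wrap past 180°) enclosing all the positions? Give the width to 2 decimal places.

17.70°

Sort the longitudes: -179.43°, -177.87°, -174.89°, -170.97°, +171.33°, +175.82°, +178.64°.
Eastward gaps between consecutive values (wrapping around): 1.56°, 2.98°, 3.92°, 342.30°, 4.49°, 2.82°, 1.93°.
Largest gap = 342.30° ⇒ minimal covering band is its complement: 360° − 342.30° = 17.70°.
Band runs from +171.33° eastward to -170.97°, crossing the antimeridian.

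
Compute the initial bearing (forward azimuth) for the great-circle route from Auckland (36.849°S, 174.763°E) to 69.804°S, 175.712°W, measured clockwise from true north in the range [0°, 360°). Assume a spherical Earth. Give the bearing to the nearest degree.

174°

Δλ = -175.712 − 174.763 = -350.475°; wrapped into (−180°, 180°]: 9.525°.
θ = atan2( sin Δλ · cos φ₂ , cos φ₁ · sin φ₂ − sin φ₁ · cos φ₂ · cos Δλ )
  = atan2(0.05713, -0.54683) = 174.036° → normalised to [0°, 360°): 174.036°.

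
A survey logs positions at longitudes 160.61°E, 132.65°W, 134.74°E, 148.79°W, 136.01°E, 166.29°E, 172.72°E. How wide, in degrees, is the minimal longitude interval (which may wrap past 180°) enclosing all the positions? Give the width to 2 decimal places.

92.61°

Sort the longitudes: -148.79°, -132.65°, +134.74°, +136.01°, +160.61°, +166.29°, +172.72°.
Eastward gaps between consecutive values (wrapping around): 16.14°, 267.39°, 1.27°, 24.60°, 5.68°, 6.43°, 38.49°.
Largest gap = 267.39° ⇒ minimal covering band is its complement: 360° − 267.39° = 92.61°.
Band runs from +134.74° eastward to -132.65°, crossing the antimeridian.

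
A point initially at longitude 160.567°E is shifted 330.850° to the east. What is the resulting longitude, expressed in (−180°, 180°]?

Start at +160.567°; shift +330.850° → +491.417°.
+491.417° lies outside (−180°, 180°]; subtract 360° → +131.417°.

131.417°E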